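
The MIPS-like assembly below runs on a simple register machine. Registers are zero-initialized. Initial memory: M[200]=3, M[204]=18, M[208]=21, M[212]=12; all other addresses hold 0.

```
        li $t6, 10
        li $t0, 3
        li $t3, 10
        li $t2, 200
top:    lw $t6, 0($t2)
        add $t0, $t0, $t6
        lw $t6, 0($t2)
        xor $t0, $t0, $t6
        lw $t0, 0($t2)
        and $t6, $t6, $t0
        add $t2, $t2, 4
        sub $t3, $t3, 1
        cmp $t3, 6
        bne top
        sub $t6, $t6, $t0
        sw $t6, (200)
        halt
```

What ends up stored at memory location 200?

after li $t6, 10: $t6=10
after li $t0, 3: $t0=3
after li $t3, 10: $t3=10
after li $t2, 200: $t2=200
after lw $t6, 0($t2): $t6=M[200]=3
after add $t0, $t0, $t6: $t0=3+3=6
after lw $t6, 0($t2): $t6=M[200]=3
after xor $t0, $t0, $t6: $t0=6^3=5
after lw $t0, 0($t2): $t0=M[200]=3
after and $t6, $t6, $t0: $t6=3&3=3
after add $t2, $t2, 4: $t2=200+4=204
after sub $t3, $t3, 1: $t3=10-1=9
cmp $t3, 6  (cmp 9,6)
bne top: taken
after lw $t6, 0($t2): $t6=M[204]=18
after add $t0, $t0, $t6: $t0=3+18=21
after lw $t6, 0($t2): $t6=M[204]=18
after xor $t0, $t0, $t6: $t0=21^18=7
after lw $t0, 0($t2): $t0=M[204]=18
after and $t6, $t6, $t0: $t6=18&18=18
after add $t2, $t2, 4: $t2=204+4=208
after sub $t3, $t3, 1: $t3=9-1=8
cmp $t3, 6  (cmp 8,6)
bne top: taken
after lw $t6, 0($t2): $t6=M[208]=21
after add $t0, $t0, $t6: $t0=18+21=39
after lw $t6, 0($t2): $t6=M[208]=21
after xor $t0, $t0, $t6: $t0=39^21=50
after lw $t0, 0($t2): $t0=M[208]=21
after and $t6, $t6, $t0: $t6=21&21=21
after add $t2, $t2, 4: $t2=208+4=212
after sub $t3, $t3, 1: $t3=8-1=7
cmp $t3, 6  (cmp 7,6)
bne top: taken
after lw $t6, 0($t2): $t6=M[212]=12
after add $t0, $t0, $t6: $t0=21+12=33
after lw $t6, 0($t2): $t6=M[212]=12
after xor $t0, $t0, $t6: $t0=33^12=45
after lw $t0, 0($t2): $t0=M[212]=12
after and $t6, $t6, $t0: $t6=12&12=12
after add $t2, $t2, 4: $t2=212+4=216
after sub $t3, $t3, 1: $t3=7-1=6
cmp $t3, 6  (cmp 6,6)
bne top: not taken
after sub $t6, $t6, $t0: $t6=12-12=0
sw $t6, (200) → M[200]=0
halt.

0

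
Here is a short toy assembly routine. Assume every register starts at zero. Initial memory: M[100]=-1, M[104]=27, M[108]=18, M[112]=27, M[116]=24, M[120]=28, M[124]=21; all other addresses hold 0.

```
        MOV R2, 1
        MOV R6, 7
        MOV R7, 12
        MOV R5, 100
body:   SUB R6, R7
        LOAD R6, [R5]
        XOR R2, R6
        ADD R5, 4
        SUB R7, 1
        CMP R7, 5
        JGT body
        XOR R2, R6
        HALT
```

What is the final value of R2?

MOV R2, 1 → R2=1
MOV R6, 7 → R6=7
MOV R7, 12 → R7=12
MOV R5, 100 → R5=100
SUB R6, R7 → R6=7-12=-5
LOAD R6, [R5] → R6=M[100]=-1
XOR R2, R6 → R2=1^(-1)=-2
ADD R5, 4 → R5=100+4=104
SUB R7, 1 → R7=12-1=11
CMP R7, 5  (cmp 11,5)
JGT body: taken
SUB R6, R7 → R6=(-1)-11=-12
LOAD R6, [R5] → R6=M[104]=27
XOR R2, R6 → R2=(-2)^27=-27
ADD R5, 4 → R5=104+4=108
SUB R7, 1 → R7=11-1=10
CMP R7, 5  (cmp 10,5)
JGT body: taken
SUB R6, R7 → R6=27-10=17
LOAD R6, [R5] → R6=M[108]=18
XOR R2, R6 → R2=(-27)^18=-9
ADD R5, 4 → R5=108+4=112
SUB R7, 1 → R7=10-1=9
CMP R7, 5  (cmp 9,5)
JGT body: taken
SUB R6, R7 → R6=18-9=9
LOAD R6, [R5] → R6=M[112]=27
XOR R2, R6 → R2=(-9)^27=-20
ADD R5, 4 → R5=112+4=116
SUB R7, 1 → R7=9-1=8
CMP R7, 5  (cmp 8,5)
JGT body: taken
SUB R6, R7 → R6=27-8=19
LOAD R6, [R5] → R6=M[116]=24
XOR R2, R6 → R2=(-20)^24=-12
ADD R5, 4 → R5=116+4=120
SUB R7, 1 → R7=8-1=7
CMP R7, 5  (cmp 7,5)
JGT body: taken
SUB R6, R7 → R6=24-7=17
LOAD R6, [R5] → R6=M[120]=28
XOR R2, R6 → R2=(-12)^28=-24
ADD R5, 4 → R5=120+4=124
SUB R7, 1 → R7=7-1=6
CMP R7, 5  (cmp 6,5)
JGT body: taken
SUB R6, R7 → R6=28-6=22
LOAD R6, [R5] → R6=M[124]=21
XOR R2, R6 → R2=(-24)^21=-3
ADD R5, 4 → R5=124+4=128
SUB R7, 1 → R7=6-1=5
CMP R7, 5  (cmp 5,5)
JGT body: not taken
XOR R2, R6 → R2=(-3)^21=-24
halt.

-24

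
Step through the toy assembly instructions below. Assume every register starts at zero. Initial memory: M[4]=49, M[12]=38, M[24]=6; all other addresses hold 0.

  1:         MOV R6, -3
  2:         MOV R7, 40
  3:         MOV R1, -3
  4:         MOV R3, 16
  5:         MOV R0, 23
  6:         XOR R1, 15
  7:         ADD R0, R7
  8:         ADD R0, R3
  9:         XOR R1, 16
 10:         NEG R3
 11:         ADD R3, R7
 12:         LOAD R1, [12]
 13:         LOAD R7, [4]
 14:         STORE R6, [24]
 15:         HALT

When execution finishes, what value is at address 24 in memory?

-3

after MOV R6, -3: R6=-3
after MOV R7, 40: R7=40
after MOV R1, -3: R1=-3
after MOV R3, 16: R3=16
after MOV R0, 23: R0=23
after XOR R1, 15: R1=(-3)^15=-14
after ADD R0, R7: R0=23+40=63
after ADD R0, R3: R0=63+16=79
after XOR R1, 16: R1=(-14)^16=-30
after NEG R3: R3=-(16)=-16
after ADD R3, R7: R3=(-16)+40=24
after LOAD R1, [12]: R1=M[12]=38
after LOAD R7, [4]: R7=M[4]=49
STORE R6, [24] → M[24]=-3
halt.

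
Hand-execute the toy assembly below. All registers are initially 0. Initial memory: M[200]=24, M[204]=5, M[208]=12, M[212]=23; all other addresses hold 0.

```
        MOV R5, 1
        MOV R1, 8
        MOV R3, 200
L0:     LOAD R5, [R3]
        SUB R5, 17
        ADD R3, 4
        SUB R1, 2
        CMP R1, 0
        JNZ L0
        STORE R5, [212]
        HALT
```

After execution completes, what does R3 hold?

216

after MOV R5, 1: R5=1
after MOV R1, 8: R1=8
after MOV R3, 200: R3=200
after LOAD R5, [R3]: R5=M[200]=24
after SUB R5, 17: R5=24-17=7
after ADD R3, 4: R3=200+4=204
after SUB R1, 2: R1=8-2=6
CMP R1, 0  (cmp 6,0)
JNZ L0: taken
after LOAD R5, [R3]: R5=M[204]=5
after SUB R5, 17: R5=5-17=-12
after ADD R3, 4: R3=204+4=208
after SUB R1, 2: R1=6-2=4
CMP R1, 0  (cmp 4,0)
JNZ L0: taken
after LOAD R5, [R3]: R5=M[208]=12
after SUB R5, 17: R5=12-17=-5
after ADD R3, 4: R3=208+4=212
after SUB R1, 2: R1=4-2=2
CMP R1, 0  (cmp 2,0)
JNZ L0: taken
after LOAD R5, [R3]: R5=M[212]=23
after SUB R5, 17: R5=23-17=6
after ADD R3, 4: R3=212+4=216
after SUB R1, 2: R1=2-2=0
CMP R1, 0  (cmp 0,0)
JNZ L0: not taken
STORE R5, [212] → M[212]=6
halt.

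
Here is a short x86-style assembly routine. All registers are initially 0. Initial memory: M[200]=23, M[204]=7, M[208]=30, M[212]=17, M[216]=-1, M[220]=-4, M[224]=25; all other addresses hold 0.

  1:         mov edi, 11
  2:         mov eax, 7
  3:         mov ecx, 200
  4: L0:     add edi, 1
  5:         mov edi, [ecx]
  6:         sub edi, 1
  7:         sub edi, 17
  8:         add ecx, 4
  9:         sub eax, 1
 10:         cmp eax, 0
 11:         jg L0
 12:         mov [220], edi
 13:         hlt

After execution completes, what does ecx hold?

228

after mov edi, 11: edi=11
after mov eax, 7: eax=7
after mov ecx, 200: ecx=200
after add edi, 1: edi=11+1=12
after mov edi, [ecx]: edi=M[200]=23
after sub edi, 1: edi=23-1=22
after sub edi, 17: edi=22-17=5
after add ecx, 4: ecx=200+4=204
after sub eax, 1: eax=7-1=6
cmp eax, 0  (cmp 6,0)
jg L0: taken
after add edi, 1: edi=5+1=6
after mov edi, [ecx]: edi=M[204]=7
after sub edi, 1: edi=7-1=6
after sub edi, 17: edi=6-17=-11
after add ecx, 4: ecx=204+4=208
after sub eax, 1: eax=6-1=5
cmp eax, 0  (cmp 5,0)
jg L0: taken
after add edi, 1: edi=(-11)+1=-10
after mov edi, [ecx]: edi=M[208]=30
after sub edi, 1: edi=30-1=29
after sub edi, 17: edi=29-17=12
after add ecx, 4: ecx=208+4=212
after sub eax, 1: eax=5-1=4
cmp eax, 0  (cmp 4,0)
jg L0: taken
after add edi, 1: edi=12+1=13
after mov edi, [ecx]: edi=M[212]=17
after sub edi, 1: edi=17-1=16
after sub edi, 17: edi=16-17=-1
after add ecx, 4: ecx=212+4=216
after sub eax, 1: eax=4-1=3
cmp eax, 0  (cmp 3,0)
jg L0: taken
after add edi, 1: edi=(-1)+1=0
after mov edi, [ecx]: edi=M[216]=-1
after sub edi, 1: edi=(-1)-1=-2
after sub edi, 17: edi=(-2)-17=-19
after add ecx, 4: ecx=216+4=220
after sub eax, 1: eax=3-1=2
cmp eax, 0  (cmp 2,0)
jg L0: taken
after add edi, 1: edi=(-19)+1=-18
after mov edi, [ecx]: edi=M[220]=-4
after sub edi, 1: edi=(-4)-1=-5
after sub edi, 17: edi=(-5)-17=-22
after add ecx, 4: ecx=220+4=224
after sub eax, 1: eax=2-1=1
cmp eax, 0  (cmp 1,0)
jg L0: taken
after add edi, 1: edi=(-22)+1=-21
after mov edi, [ecx]: edi=M[224]=25
after sub edi, 1: edi=25-1=24
after sub edi, 17: edi=24-17=7
after add ecx, 4: ecx=224+4=228
after sub eax, 1: eax=1-1=0
cmp eax, 0  (cmp 0,0)
jg L0: not taken
mov [220], edi → M[220]=7
halt.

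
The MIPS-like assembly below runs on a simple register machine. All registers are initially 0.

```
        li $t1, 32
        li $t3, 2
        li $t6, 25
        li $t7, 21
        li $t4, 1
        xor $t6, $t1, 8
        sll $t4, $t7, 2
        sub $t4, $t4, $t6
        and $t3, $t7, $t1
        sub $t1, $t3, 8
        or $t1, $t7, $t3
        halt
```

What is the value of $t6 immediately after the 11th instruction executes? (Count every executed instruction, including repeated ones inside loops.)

$t1=32
$t3=2
$t6=25
$t7=21
$t4=1
$t6=32^8=40
$t4=21<<2=84
$t4=84-40=44
$t3=21&32=0
$t1=0-8=-8
$t1=21|0=21
After step 11: $t6 = 40.

40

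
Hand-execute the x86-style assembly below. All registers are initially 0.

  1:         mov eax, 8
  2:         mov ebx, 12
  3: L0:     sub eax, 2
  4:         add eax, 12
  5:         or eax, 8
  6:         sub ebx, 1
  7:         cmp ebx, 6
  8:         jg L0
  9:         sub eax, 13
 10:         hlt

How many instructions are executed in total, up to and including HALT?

40

after mov eax, 8: eax=8
after mov ebx, 12: ebx=12
after sub eax, 2: eax=8-2=6
after add eax, 12: eax=6+12=18
after or eax, 8: eax=18|8=26
after sub ebx, 1: ebx=12-1=11
cmp ebx, 6  (cmp 11,6)
jg L0: taken
after sub eax, 2: eax=26-2=24
after add eax, 12: eax=24+12=36
after or eax, 8: eax=36|8=44
after sub ebx, 1: ebx=11-1=10
cmp ebx, 6  (cmp 10,6)
jg L0: taken
after sub eax, 2: eax=44-2=42
after add eax, 12: eax=42+12=54
after or eax, 8: eax=54|8=62
after sub ebx, 1: ebx=10-1=9
cmp ebx, 6  (cmp 9,6)
jg L0: taken
after sub eax, 2: eax=62-2=60
after add eax, 12: eax=60+12=72
after or eax, 8: eax=72|8=72
after sub ebx, 1: ebx=9-1=8
cmp ebx, 6  (cmp 8,6)
jg L0: taken
after sub eax, 2: eax=72-2=70
after add eax, 12: eax=70+12=82
after or eax, 8: eax=82|8=90
after sub ebx, 1: ebx=8-1=7
cmp ebx, 6  (cmp 7,6)
jg L0: taken
after sub eax, 2: eax=90-2=88
after add eax, 12: eax=88+12=100
after or eax, 8: eax=100|8=108
after sub ebx, 1: ebx=7-1=6
cmp ebx, 6  (cmp 6,6)
jg L0: not taken
after sub eax, 13: eax=108-13=95
halt.
Total executed instructions: 40.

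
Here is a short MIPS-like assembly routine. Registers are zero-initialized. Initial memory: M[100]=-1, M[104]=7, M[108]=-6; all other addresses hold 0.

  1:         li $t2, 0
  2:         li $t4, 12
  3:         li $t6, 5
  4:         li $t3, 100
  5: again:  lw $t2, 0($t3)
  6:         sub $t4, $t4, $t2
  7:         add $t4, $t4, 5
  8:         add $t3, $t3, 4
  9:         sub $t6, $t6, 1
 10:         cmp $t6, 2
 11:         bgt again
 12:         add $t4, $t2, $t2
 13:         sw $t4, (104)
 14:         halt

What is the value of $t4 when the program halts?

-12

$t2=0
$t4=12
$t6=5
$t3=100
$t2=M[100]=-1
$t4=12-(-1)=13
$t4=13+5=18
$t3=100+4=104
$t6=5-1=4
cmp $t6, 2  (cmp 4,2)
bgt again: taken
$t2=M[104]=7
$t4=18-7=11
$t4=11+5=16
$t3=104+4=108
$t6=4-1=3
cmp $t6, 2  (cmp 3,2)
bgt again: taken
$t2=M[108]=-6
$t4=16-(-6)=22
$t4=22+5=27
$t3=108+4=112
$t6=3-1=2
cmp $t6, 2  (cmp 2,2)
bgt again: not taken
$t4=(-6)+(-6)=-12
sw $t4, (104) → M[104]=-12
halt.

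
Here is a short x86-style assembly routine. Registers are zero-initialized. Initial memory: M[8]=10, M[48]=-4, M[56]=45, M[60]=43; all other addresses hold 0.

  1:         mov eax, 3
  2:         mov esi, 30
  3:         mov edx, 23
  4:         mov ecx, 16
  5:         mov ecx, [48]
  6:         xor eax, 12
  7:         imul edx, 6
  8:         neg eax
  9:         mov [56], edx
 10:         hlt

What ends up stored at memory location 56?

138

eax=3
esi=30
edx=23
ecx=16
ecx=M[48]=-4
eax=3^12=15
edx=23*6=138
eax=-(15)=-15
mov [56], edx → M[56]=138
halt.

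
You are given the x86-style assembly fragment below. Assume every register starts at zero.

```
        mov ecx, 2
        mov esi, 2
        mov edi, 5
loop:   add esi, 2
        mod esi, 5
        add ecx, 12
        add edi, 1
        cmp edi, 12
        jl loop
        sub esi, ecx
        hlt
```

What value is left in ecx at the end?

ecx=2
esi=2
edi=5
esi=2+2=4
esi=4%5=4
ecx=2+12=14
edi=5+1=6
cmp edi, 12  (cmp 6,12)
jl loop: taken
esi=4+2=6
esi=6%5=1
ecx=14+12=26
edi=6+1=7
cmp edi, 12  (cmp 7,12)
jl loop: taken
esi=1+2=3
esi=3%5=3
ecx=26+12=38
edi=7+1=8
cmp edi, 12  (cmp 8,12)
jl loop: taken
esi=3+2=5
esi=5%5=0
ecx=38+12=50
edi=8+1=9
cmp edi, 12  (cmp 9,12)
jl loop: taken
esi=0+2=2
esi=2%5=2
ecx=50+12=62
edi=9+1=10
cmp edi, 12  (cmp 10,12)
jl loop: taken
esi=2+2=4
esi=4%5=4
ecx=62+12=74
edi=10+1=11
cmp edi, 12  (cmp 11,12)
jl loop: taken
esi=4+2=6
esi=6%5=1
ecx=74+12=86
edi=11+1=12
cmp edi, 12  (cmp 12,12)
jl loop: not taken
esi=1-86=-85
halt.

86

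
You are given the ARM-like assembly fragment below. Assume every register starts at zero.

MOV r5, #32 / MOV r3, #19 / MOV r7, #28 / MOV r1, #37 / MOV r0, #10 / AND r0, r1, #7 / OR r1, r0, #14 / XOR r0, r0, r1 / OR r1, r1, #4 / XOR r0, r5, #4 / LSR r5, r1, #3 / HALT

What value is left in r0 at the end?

36

MOV r5, #32 → r5=32
MOV r3, #19 → r3=19
MOV r7, #28 → r7=28
MOV r1, #37 → r1=37
MOV r0, #10 → r0=10
AND r0, r1, #7 → r0=37&7=5
OR r1, r0, #14 → r1=5|14=15
XOR r0, r0, r1 → r0=5^15=10
OR r1, r1, #4 → r1=15|4=15
XOR r0, r5, #4 → r0=32^4=36
LSR r5, r1, #3 → r5=15>>3=1
halt.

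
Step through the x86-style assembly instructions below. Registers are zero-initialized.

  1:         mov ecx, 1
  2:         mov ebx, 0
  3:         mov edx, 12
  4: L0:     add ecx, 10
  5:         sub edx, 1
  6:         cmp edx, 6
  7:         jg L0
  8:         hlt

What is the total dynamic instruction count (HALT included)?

28

after mov ecx, 1: ecx=1
after mov ebx, 0: ebx=0
after mov edx, 12: edx=12
after add ecx, 10: ecx=1+10=11
after sub edx, 1: edx=12-1=11
cmp edx, 6  (cmp 11,6)
jg L0: taken
after add ecx, 10: ecx=11+10=21
after sub edx, 1: edx=11-1=10
cmp edx, 6  (cmp 10,6)
jg L0: taken
after add ecx, 10: ecx=21+10=31
after sub edx, 1: edx=10-1=9
cmp edx, 6  (cmp 9,6)
jg L0: taken
after add ecx, 10: ecx=31+10=41
after sub edx, 1: edx=9-1=8
cmp edx, 6  (cmp 8,6)
jg L0: taken
after add ecx, 10: ecx=41+10=51
after sub edx, 1: edx=8-1=7
cmp edx, 6  (cmp 7,6)
jg L0: taken
after add ecx, 10: ecx=51+10=61
after sub edx, 1: edx=7-1=6
cmp edx, 6  (cmp 6,6)
jg L0: not taken
halt.
Total executed instructions: 28.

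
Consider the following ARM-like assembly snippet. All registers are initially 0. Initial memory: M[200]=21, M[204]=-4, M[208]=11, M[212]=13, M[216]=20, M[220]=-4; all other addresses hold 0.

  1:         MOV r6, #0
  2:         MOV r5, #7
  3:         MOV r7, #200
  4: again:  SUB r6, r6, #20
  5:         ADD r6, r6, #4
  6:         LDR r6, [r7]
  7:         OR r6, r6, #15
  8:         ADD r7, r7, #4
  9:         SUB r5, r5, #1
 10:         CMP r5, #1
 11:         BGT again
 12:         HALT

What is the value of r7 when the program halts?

r6=0
r5=7
r7=200
r6=0-20=-20
r6=(-20)+4=-16
r6=M[200]=21
r6=21|15=31
r7=200+4=204
r5=7-1=6
CMP r5, #1  (cmp 6,1)
BGT again: taken
r6=31-20=11
r6=11+4=15
r6=M[204]=-4
r6=(-4)|15=-1
r7=204+4=208
r5=6-1=5
CMP r5, #1  (cmp 5,1)
BGT again: taken
r6=(-1)-20=-21
r6=(-21)+4=-17
r6=M[208]=11
r6=11|15=15
r7=208+4=212
r5=5-1=4
CMP r5, #1  (cmp 4,1)
BGT again: taken
r6=15-20=-5
r6=(-5)+4=-1
r6=M[212]=13
r6=13|15=15
r7=212+4=216
r5=4-1=3
CMP r5, #1  (cmp 3,1)
BGT again: taken
r6=15-20=-5
r6=(-5)+4=-1
r6=M[216]=20
r6=20|15=31
r7=216+4=220
r5=3-1=2
CMP r5, #1  (cmp 2,1)
BGT again: taken
r6=31-20=11
r6=11+4=15
r6=M[220]=-4
r6=(-4)|15=-1
r7=220+4=224
r5=2-1=1
CMP r5, #1  (cmp 1,1)
BGT again: not taken
halt.

224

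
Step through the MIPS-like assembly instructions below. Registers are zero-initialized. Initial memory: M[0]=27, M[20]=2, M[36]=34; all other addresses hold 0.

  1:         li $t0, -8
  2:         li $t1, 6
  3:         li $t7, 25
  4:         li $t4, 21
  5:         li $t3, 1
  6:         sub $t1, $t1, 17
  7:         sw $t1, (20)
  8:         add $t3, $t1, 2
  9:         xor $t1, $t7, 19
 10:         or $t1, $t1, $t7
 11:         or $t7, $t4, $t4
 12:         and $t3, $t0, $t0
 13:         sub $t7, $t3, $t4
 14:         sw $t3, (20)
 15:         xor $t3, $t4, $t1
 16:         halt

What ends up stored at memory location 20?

-8

li $t0, -8 → $t0=-8
li $t1, 6 → $t1=6
li $t7, 25 → $t7=25
li $t4, 21 → $t4=21
li $t3, 1 → $t3=1
sub $t1, $t1, 17 → $t1=6-17=-11
sw $t1, (20) → M[20]=-11
add $t3, $t1, 2 → $t3=(-11)+2=-9
xor $t1, $t7, 19 → $t1=25^19=10
or $t1, $t1, $t7 → $t1=10|25=27
or $t7, $t4, $t4 → $t7=21|21=21
and $t3, $t0, $t0 → $t3=(-8)&(-8)=-8
sub $t7, $t3, $t4 → $t7=(-8)-21=-29
sw $t3, (20) → M[20]=-8
xor $t3, $t4, $t1 → $t3=21^27=14
halt.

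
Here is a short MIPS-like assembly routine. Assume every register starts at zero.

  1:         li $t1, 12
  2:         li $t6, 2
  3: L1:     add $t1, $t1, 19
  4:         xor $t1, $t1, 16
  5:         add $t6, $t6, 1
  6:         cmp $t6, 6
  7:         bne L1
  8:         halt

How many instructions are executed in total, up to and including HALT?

after li $t1, 12: $t1=12
after li $t6, 2: $t6=2
after add $t1, $t1, 19: $t1=12+19=31
after xor $t1, $t1, 16: $t1=31^16=15
after add $t6, $t6, 1: $t6=2+1=3
cmp $t6, 6  (cmp 3,6)
bne L1: taken
after add $t1, $t1, 19: $t1=15+19=34
after xor $t1, $t1, 16: $t1=34^16=50
after add $t6, $t6, 1: $t6=3+1=4
cmp $t6, 6  (cmp 4,6)
bne L1: taken
after add $t1, $t1, 19: $t1=50+19=69
after xor $t1, $t1, 16: $t1=69^16=85
after add $t6, $t6, 1: $t6=4+1=5
cmp $t6, 6  (cmp 5,6)
bne L1: taken
after add $t1, $t1, 19: $t1=85+19=104
after xor $t1, $t1, 16: $t1=104^16=120
after add $t6, $t6, 1: $t6=5+1=6
cmp $t6, 6  (cmp 6,6)
bne L1: not taken
halt.
Total executed instructions: 23.

23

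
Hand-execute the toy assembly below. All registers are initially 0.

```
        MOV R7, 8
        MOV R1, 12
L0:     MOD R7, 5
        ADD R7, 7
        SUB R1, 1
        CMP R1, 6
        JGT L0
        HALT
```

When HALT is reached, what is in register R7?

10

R7=8
R1=12
R7=8%5=3
R7=3+7=10
R1=12-1=11
CMP R1, 6  (cmp 11,6)
JGT L0: taken
R7=10%5=0
R7=0+7=7
R1=11-1=10
CMP R1, 6  (cmp 10,6)
JGT L0: taken
R7=7%5=2
R7=2+7=9
R1=10-1=9
CMP R1, 6  (cmp 9,6)
JGT L0: taken
R7=9%5=4
R7=4+7=11
R1=9-1=8
CMP R1, 6  (cmp 8,6)
JGT L0: taken
R7=11%5=1
R7=1+7=8
R1=8-1=7
CMP R1, 6  (cmp 7,6)
JGT L0: taken
R7=8%5=3
R7=3+7=10
R1=7-1=6
CMP R1, 6  (cmp 6,6)
JGT L0: not taken
halt.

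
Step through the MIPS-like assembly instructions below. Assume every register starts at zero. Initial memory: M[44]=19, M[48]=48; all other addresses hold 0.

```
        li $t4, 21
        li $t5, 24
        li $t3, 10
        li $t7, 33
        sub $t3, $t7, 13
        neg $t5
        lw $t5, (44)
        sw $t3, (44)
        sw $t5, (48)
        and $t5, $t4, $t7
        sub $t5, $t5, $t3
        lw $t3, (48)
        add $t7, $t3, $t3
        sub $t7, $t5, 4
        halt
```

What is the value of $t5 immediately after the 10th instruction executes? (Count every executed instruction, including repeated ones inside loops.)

1

after li $t4, 21: $t4=21
after li $t5, 24: $t5=24
after li $t3, 10: $t3=10
after li $t7, 33: $t7=33
after sub $t3, $t7, 13: $t3=33-13=20
after neg $t5: $t5=-(24)=-24
after lw $t5, (44): $t5=M[44]=19
sw $t3, (44) → M[44]=20
sw $t5, (48) → M[48]=19
after and $t5, $t4, $t7: $t5=21&33=1
After step 10: $t5 = 1.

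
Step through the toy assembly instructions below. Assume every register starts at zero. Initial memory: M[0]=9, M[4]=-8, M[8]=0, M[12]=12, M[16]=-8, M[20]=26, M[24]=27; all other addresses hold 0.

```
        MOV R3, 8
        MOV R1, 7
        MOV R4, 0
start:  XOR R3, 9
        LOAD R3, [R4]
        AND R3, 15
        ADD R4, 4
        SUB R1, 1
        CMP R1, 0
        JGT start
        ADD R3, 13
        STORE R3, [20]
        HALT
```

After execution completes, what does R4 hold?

28

R3=8
R1=7
R4=0
R3=8^9=1
R3=M[0]=9
R3=9&15=9
R4=0+4=4
R1=7-1=6
CMP R1, 0  (cmp 6,0)
JGT start: taken
R3=9^9=0
R3=M[4]=-8
R3=(-8)&15=8
R4=4+4=8
R1=6-1=5
CMP R1, 0  (cmp 5,0)
JGT start: taken
R3=8^9=1
R3=M[8]=0
R3=0&15=0
R4=8+4=12
R1=5-1=4
CMP R1, 0  (cmp 4,0)
JGT start: taken
R3=0^9=9
R3=M[12]=12
R3=12&15=12
R4=12+4=16
R1=4-1=3
CMP R1, 0  (cmp 3,0)
JGT start: taken
R3=12^9=5
R3=M[16]=-8
R3=(-8)&15=8
R4=16+4=20
R1=3-1=2
CMP R1, 0  (cmp 2,0)
JGT start: taken
R3=8^9=1
R3=M[20]=26
R3=26&15=10
R4=20+4=24
R1=2-1=1
CMP R1, 0  (cmp 1,0)
JGT start: taken
R3=10^9=3
R3=M[24]=27
R3=27&15=11
R4=24+4=28
R1=1-1=0
CMP R1, 0  (cmp 0,0)
JGT start: not taken
R3=11+13=24
STORE R3, [20] → M[20]=24
halt.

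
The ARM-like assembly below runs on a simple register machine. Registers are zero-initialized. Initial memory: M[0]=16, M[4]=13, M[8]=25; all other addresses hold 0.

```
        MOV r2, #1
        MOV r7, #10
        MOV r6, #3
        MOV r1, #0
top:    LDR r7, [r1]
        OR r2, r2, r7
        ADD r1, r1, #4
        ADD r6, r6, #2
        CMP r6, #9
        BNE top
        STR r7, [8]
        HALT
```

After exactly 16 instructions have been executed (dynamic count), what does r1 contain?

8

MOV r2, #1 → r2=1
MOV r7, #10 → r7=10
MOV r6, #3 → r6=3
MOV r1, #0 → r1=0
LDR r7, [r1] → r7=M[0]=16
OR r2, r2, r7 → r2=1|16=17
ADD r1, r1, #4 → r1=0+4=4
ADD r6, r6, #2 → r6=3+2=5
CMP r6, #9  (cmp 5,9)
BNE top: taken
LDR r7, [r1] → r7=M[4]=13
OR r2, r2, r7 → r2=17|13=29
ADD r1, r1, #4 → r1=4+4=8
ADD r6, r6, #2 → r6=5+2=7
CMP r6, #9  (cmp 7,9)
BNE top: taken
After step 16: r1 = 8.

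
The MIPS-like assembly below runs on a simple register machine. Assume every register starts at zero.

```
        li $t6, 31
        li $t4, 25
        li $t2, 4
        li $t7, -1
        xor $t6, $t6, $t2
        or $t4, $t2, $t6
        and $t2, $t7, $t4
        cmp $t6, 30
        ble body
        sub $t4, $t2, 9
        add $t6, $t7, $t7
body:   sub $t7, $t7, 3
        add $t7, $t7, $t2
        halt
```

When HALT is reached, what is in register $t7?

$t6=31
$t4=25
$t2=4
$t7=-1
$t6=31^4=27
$t4=4|27=31
$t2=(-1)&31=31
cmp $t6, 30  (cmp 27,30)
ble body: taken
$t7=(-1)-3=-4
$t7=(-4)+31=27
halt.

27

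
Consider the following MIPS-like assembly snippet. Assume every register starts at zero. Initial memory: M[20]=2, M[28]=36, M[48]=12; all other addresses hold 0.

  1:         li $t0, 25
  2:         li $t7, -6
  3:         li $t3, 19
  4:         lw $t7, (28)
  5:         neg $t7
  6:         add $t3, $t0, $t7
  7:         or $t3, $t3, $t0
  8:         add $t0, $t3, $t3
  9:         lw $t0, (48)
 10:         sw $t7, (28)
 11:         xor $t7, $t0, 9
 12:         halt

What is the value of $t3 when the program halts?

-3

$t0=25
$t7=-6
$t3=19
$t7=M[28]=36
$t7=-(36)=-36
$t3=25+(-36)=-11
$t3=(-11)|25=-3
$t0=(-3)+(-3)=-6
$t0=M[48]=12
sw $t7, (28) → M[28]=-36
$t7=12^9=5
halt.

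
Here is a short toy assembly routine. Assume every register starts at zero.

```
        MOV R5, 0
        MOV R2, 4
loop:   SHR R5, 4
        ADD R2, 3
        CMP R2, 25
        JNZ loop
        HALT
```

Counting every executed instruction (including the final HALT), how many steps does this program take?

31

MOV R5, 0 → R5=0
MOV R2, 4 → R2=4
SHR R5, 4 → R5=0>>4=0
ADD R2, 3 → R2=4+3=7
CMP R2, 25  (cmp 7,25)
JNZ loop: taken
SHR R5, 4 → R5=0>>4=0
ADD R2, 3 → R2=7+3=10
CMP R2, 25  (cmp 10,25)
JNZ loop: taken
SHR R5, 4 → R5=0>>4=0
ADD R2, 3 → R2=10+3=13
CMP R2, 25  (cmp 13,25)
JNZ loop: taken
SHR R5, 4 → R5=0>>4=0
ADD R2, 3 → R2=13+3=16
CMP R2, 25  (cmp 16,25)
JNZ loop: taken
SHR R5, 4 → R5=0>>4=0
ADD R2, 3 → R2=16+3=19
CMP R2, 25  (cmp 19,25)
JNZ loop: taken
SHR R5, 4 → R5=0>>4=0
ADD R2, 3 → R2=19+3=22
CMP R2, 25  (cmp 22,25)
JNZ loop: taken
SHR R5, 4 → R5=0>>4=0
ADD R2, 3 → R2=22+3=25
CMP R2, 25  (cmp 25,25)
JNZ loop: not taken
halt.
Total executed instructions: 31.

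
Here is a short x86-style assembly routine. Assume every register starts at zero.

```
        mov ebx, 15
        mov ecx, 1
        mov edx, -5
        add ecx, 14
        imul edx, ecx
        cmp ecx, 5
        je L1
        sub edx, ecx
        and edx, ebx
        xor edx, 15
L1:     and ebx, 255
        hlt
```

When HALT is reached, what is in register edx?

9

ebx=15
ecx=1
edx=-5
ecx=1+14=15
edx=(-5)*15=-75
cmp ecx, 5  (cmp 15,5)
je L1: not taken
edx=(-75)-15=-90
edx=(-90)&15=6
edx=6^15=9
ebx=15&255=15
halt.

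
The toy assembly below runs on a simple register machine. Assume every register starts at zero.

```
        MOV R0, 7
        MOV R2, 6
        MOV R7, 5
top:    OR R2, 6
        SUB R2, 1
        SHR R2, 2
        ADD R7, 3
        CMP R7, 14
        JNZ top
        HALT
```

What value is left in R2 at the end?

1

R0=7
R2=6
R7=5
R2=6|6=6
R2=6-1=5
R2=5>>2=1
R7=5+3=8
CMP R7, 14  (cmp 8,14)
JNZ top: taken
R2=1|6=7
R2=7-1=6
R2=6>>2=1
R7=8+3=11
CMP R7, 14  (cmp 11,14)
JNZ top: taken
R2=1|6=7
R2=7-1=6
R2=6>>2=1
R7=11+3=14
CMP R7, 14  (cmp 14,14)
JNZ top: not taken
halt.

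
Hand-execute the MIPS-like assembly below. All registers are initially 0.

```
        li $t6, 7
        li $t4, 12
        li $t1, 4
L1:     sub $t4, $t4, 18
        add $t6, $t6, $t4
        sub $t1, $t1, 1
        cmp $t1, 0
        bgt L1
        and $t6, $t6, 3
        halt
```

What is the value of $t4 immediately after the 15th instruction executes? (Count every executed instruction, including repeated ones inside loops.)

-42

li $t6, 7 → $t6=7
li $t4, 12 → $t4=12
li $t1, 4 → $t1=4
sub $t4, $t4, 18 → $t4=12-18=-6
add $t6, $t6, $t4 → $t6=7+(-6)=1
sub $t1, $t1, 1 → $t1=4-1=3
cmp $t1, 0  (cmp 3,0)
bgt L1: taken
sub $t4, $t4, 18 → $t4=(-6)-18=-24
add $t6, $t6, $t4 → $t6=1+(-24)=-23
sub $t1, $t1, 1 → $t1=3-1=2
cmp $t1, 0  (cmp 2,0)
bgt L1: taken
sub $t4, $t4, 18 → $t4=(-24)-18=-42
add $t6, $t6, $t4 → $t6=(-23)+(-42)=-65
After step 15: $t4 = -42.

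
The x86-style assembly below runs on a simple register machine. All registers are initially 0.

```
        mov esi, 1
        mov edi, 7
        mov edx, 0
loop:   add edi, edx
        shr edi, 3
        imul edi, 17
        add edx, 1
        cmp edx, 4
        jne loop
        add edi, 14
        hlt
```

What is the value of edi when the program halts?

after mov esi, 1: esi=1
after mov edi, 7: edi=7
after mov edx, 0: edx=0
after add edi, edx: edi=7+0=7
after shr edi, 3: edi=7>>3=0
after imul edi, 17: edi=0*17=0
after add edx, 1: edx=0+1=1
cmp edx, 4  (cmp 1,4)
jne loop: taken
after add edi, edx: edi=0+1=1
after shr edi, 3: edi=1>>3=0
after imul edi, 17: edi=0*17=0
after add edx, 1: edx=1+1=2
cmp edx, 4  (cmp 2,4)
jne loop: taken
after add edi, edx: edi=0+2=2
after shr edi, 3: edi=2>>3=0
after imul edi, 17: edi=0*17=0
after add edx, 1: edx=2+1=3
cmp edx, 4  (cmp 3,4)
jne loop: taken
after add edi, edx: edi=0+3=3
after shr edi, 3: edi=3>>3=0
after imul edi, 17: edi=0*17=0
after add edx, 1: edx=3+1=4
cmp edx, 4  (cmp 4,4)
jne loop: not taken
after add edi, 14: edi=0+14=14
halt.

14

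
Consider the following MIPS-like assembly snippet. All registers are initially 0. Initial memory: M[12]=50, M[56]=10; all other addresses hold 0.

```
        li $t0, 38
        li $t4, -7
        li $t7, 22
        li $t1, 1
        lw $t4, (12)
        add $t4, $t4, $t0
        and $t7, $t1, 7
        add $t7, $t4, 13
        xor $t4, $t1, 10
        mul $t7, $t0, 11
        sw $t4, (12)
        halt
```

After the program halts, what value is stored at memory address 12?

11

$t0=38
$t4=-7
$t7=22
$t1=1
$t4=M[12]=50
$t4=50+38=88
$t7=1&7=1
$t7=88+13=101
$t4=1^10=11
$t7=38*11=418
sw $t4, (12) → M[12]=11
halt.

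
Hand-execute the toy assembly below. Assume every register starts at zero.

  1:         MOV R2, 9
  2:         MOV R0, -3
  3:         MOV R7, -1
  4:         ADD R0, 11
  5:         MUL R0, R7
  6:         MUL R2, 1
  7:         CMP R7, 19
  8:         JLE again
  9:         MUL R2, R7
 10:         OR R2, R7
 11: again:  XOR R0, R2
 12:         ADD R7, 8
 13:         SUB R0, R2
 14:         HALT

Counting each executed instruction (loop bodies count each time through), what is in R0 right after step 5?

-8

R2=9
R0=-3
R7=-1
R0=(-3)+11=8
R0=8*(-1)=-8
After step 5: R0 = -8.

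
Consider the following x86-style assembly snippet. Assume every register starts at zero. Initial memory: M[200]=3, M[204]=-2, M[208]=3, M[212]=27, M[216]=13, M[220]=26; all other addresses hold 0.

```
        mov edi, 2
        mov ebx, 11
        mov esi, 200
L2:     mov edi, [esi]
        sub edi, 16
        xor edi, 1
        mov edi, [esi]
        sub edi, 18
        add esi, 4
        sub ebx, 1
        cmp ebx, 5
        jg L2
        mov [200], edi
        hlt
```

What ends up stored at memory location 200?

8

edi=2
ebx=11
esi=200
edi=M[200]=3
edi=3-16=-13
edi=(-13)^1=-14
edi=M[200]=3
edi=3-18=-15
esi=200+4=204
ebx=11-1=10
cmp ebx, 5  (cmp 10,5)
jg L2: taken
edi=M[204]=-2
edi=(-2)-16=-18
edi=(-18)^1=-17
edi=M[204]=-2
edi=(-2)-18=-20
esi=204+4=208
ebx=10-1=9
cmp ebx, 5  (cmp 9,5)
jg L2: taken
edi=M[208]=3
edi=3-16=-13
edi=(-13)^1=-14
edi=M[208]=3
edi=3-18=-15
esi=208+4=212
ebx=9-1=8
cmp ebx, 5  (cmp 8,5)
jg L2: taken
edi=M[212]=27
edi=27-16=11
edi=11^1=10
edi=M[212]=27
edi=27-18=9
esi=212+4=216
ebx=8-1=7
cmp ebx, 5  (cmp 7,5)
jg L2: taken
edi=M[216]=13
edi=13-16=-3
edi=(-3)^1=-4
edi=M[216]=13
edi=13-18=-5
esi=216+4=220
ebx=7-1=6
cmp ebx, 5  (cmp 6,5)
jg L2: taken
edi=M[220]=26
edi=26-16=10
edi=10^1=11
edi=M[220]=26
edi=26-18=8
esi=220+4=224
ebx=6-1=5
cmp ebx, 5  (cmp 5,5)
jg L2: not taken
mov [200], edi → M[200]=8
halt.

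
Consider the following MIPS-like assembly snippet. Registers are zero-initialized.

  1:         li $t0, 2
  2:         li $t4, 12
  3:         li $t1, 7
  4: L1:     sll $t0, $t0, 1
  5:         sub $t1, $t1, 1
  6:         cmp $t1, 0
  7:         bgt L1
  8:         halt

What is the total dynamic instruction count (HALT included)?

li $t0, 2 → $t0=2
li $t4, 12 → $t4=12
li $t1, 7 → $t1=7
sll $t0, $t0, 1 → $t0=2<<1=4
sub $t1, $t1, 1 → $t1=7-1=6
cmp $t1, 0  (cmp 6,0)
bgt L1: taken
sll $t0, $t0, 1 → $t0=4<<1=8
sub $t1, $t1, 1 → $t1=6-1=5
cmp $t1, 0  (cmp 5,0)
bgt L1: taken
sll $t0, $t0, 1 → $t0=8<<1=16
sub $t1, $t1, 1 → $t1=5-1=4
cmp $t1, 0  (cmp 4,0)
bgt L1: taken
sll $t0, $t0, 1 → $t0=16<<1=32
sub $t1, $t1, 1 → $t1=4-1=3
cmp $t1, 0  (cmp 3,0)
bgt L1: taken
sll $t0, $t0, 1 → $t0=32<<1=64
sub $t1, $t1, 1 → $t1=3-1=2
cmp $t1, 0  (cmp 2,0)
bgt L1: taken
sll $t0, $t0, 1 → $t0=64<<1=128
sub $t1, $t1, 1 → $t1=2-1=1
cmp $t1, 0  (cmp 1,0)
bgt L1: taken
sll $t0, $t0, 1 → $t0=128<<1=256
sub $t1, $t1, 1 → $t1=1-1=0
cmp $t1, 0  (cmp 0,0)
bgt L1: not taken
halt.
Total executed instructions: 32.

32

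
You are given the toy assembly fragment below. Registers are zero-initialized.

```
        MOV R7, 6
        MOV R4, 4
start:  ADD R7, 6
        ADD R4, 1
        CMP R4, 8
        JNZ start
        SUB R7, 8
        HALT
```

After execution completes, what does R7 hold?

after MOV R7, 6: R7=6
after MOV R4, 4: R4=4
after ADD R7, 6: R7=6+6=12
after ADD R4, 1: R4=4+1=5
CMP R4, 8  (cmp 5,8)
JNZ start: taken
after ADD R7, 6: R7=12+6=18
after ADD R4, 1: R4=5+1=6
CMP R4, 8  (cmp 6,8)
JNZ start: taken
after ADD R7, 6: R7=18+6=24
after ADD R4, 1: R4=6+1=7
CMP R4, 8  (cmp 7,8)
JNZ start: taken
after ADD R7, 6: R7=24+6=30
after ADD R4, 1: R4=7+1=8
CMP R4, 8  (cmp 8,8)
JNZ start: not taken
after SUB R7, 8: R7=30-8=22
halt.

22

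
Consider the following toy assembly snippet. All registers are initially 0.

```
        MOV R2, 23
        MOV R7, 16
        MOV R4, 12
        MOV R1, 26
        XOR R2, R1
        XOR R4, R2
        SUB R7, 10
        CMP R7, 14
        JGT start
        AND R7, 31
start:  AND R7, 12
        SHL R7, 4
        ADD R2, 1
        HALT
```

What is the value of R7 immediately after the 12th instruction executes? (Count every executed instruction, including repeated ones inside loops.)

after MOV R2, 23: R2=23
after MOV R7, 16: R7=16
after MOV R4, 12: R4=12
after MOV R1, 26: R1=26
after XOR R2, R1: R2=23^26=13
after XOR R4, R2: R4=12^13=1
after SUB R7, 10: R7=16-10=6
CMP R7, 14  (cmp 6,14)
JGT start: not taken
after AND R7, 31: R7=6&31=6
after AND R7, 12: R7=6&12=4
after SHL R7, 4: R7=4<<4=64
After step 12: R7 = 64.

64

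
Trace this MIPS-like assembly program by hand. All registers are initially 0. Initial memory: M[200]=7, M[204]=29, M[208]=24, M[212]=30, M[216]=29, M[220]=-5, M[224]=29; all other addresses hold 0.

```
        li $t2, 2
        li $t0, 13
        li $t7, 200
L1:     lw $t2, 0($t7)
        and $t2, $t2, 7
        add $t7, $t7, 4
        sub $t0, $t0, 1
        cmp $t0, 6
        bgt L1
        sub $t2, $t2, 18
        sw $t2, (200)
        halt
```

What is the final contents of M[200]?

li $t2, 2 → $t2=2
li $t0, 13 → $t0=13
li $t7, 200 → $t7=200
lw $t2, 0($t7) → $t2=M[200]=7
and $t2, $t2, 7 → $t2=7&7=7
add $t7, $t7, 4 → $t7=200+4=204
sub $t0, $t0, 1 → $t0=13-1=12
cmp $t0, 6  (cmp 12,6)
bgt L1: taken
lw $t2, 0($t7) → $t2=M[204]=29
and $t2, $t2, 7 → $t2=29&7=5
add $t7, $t7, 4 → $t7=204+4=208
sub $t0, $t0, 1 → $t0=12-1=11
cmp $t0, 6  (cmp 11,6)
bgt L1: taken
lw $t2, 0($t7) → $t2=M[208]=24
and $t2, $t2, 7 → $t2=24&7=0
add $t7, $t7, 4 → $t7=208+4=212
sub $t0, $t0, 1 → $t0=11-1=10
cmp $t0, 6  (cmp 10,6)
bgt L1: taken
lw $t2, 0($t7) → $t2=M[212]=30
and $t2, $t2, 7 → $t2=30&7=6
add $t7, $t7, 4 → $t7=212+4=216
sub $t0, $t0, 1 → $t0=10-1=9
cmp $t0, 6  (cmp 9,6)
bgt L1: taken
lw $t2, 0($t7) → $t2=M[216]=29
and $t2, $t2, 7 → $t2=29&7=5
add $t7, $t7, 4 → $t7=216+4=220
sub $t0, $t0, 1 → $t0=9-1=8
cmp $t0, 6  (cmp 8,6)
bgt L1: taken
lw $t2, 0($t7) → $t2=M[220]=-5
and $t2, $t2, 7 → $t2=(-5)&7=3
add $t7, $t7, 4 → $t7=220+4=224
sub $t0, $t0, 1 → $t0=8-1=7
cmp $t0, 6  (cmp 7,6)
bgt L1: taken
lw $t2, 0($t7) → $t2=M[224]=29
and $t2, $t2, 7 → $t2=29&7=5
add $t7, $t7, 4 → $t7=224+4=228
sub $t0, $t0, 1 → $t0=7-1=6
cmp $t0, 6  (cmp 6,6)
bgt L1: not taken
sub $t2, $t2, 18 → $t2=5-18=-13
sw $t2, (200) → M[200]=-13
halt.

-13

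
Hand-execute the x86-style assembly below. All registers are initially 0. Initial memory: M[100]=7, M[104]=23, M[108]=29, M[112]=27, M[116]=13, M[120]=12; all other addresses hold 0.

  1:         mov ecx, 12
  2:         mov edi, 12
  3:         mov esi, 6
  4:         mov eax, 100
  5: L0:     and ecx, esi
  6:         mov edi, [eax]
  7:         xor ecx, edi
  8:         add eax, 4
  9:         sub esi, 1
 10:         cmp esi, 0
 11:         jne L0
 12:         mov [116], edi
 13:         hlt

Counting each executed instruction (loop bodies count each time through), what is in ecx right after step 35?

15

ecx=12
edi=12
esi=6
eax=100
ecx=12&6=4
edi=M[100]=7
ecx=4^7=3
eax=100+4=104
esi=6-1=5
cmp esi, 0  (cmp 5,0)
jne L0: taken
ecx=3&5=1
edi=M[104]=23
ecx=1^23=22
eax=104+4=108
esi=5-1=4
cmp esi, 0  (cmp 4,0)
jne L0: taken
ecx=22&4=4
edi=M[108]=29
ecx=4^29=25
eax=108+4=112
esi=4-1=3
cmp esi, 0  (cmp 3,0)
jne L0: taken
ecx=25&3=1
edi=M[112]=27
ecx=1^27=26
eax=112+4=116
esi=3-1=2
cmp esi, 0  (cmp 2,0)
jne L0: taken
ecx=26&2=2
edi=M[116]=13
ecx=2^13=15
After step 35: ecx = 15.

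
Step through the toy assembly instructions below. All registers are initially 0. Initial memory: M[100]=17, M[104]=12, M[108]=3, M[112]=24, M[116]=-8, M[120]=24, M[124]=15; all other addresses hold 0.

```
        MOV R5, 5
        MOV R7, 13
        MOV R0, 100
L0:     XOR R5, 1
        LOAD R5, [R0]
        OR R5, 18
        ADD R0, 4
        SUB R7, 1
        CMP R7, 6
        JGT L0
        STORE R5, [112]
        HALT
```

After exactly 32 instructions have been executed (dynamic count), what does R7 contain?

MOV R5, 5 → R5=5
MOV R7, 13 → R7=13
MOV R0, 100 → R0=100
XOR R5, 1 → R5=5^1=4
LOAD R5, [R0] → R5=M[100]=17
OR R5, 18 → R5=17|18=19
ADD R0, 4 → R0=100+4=104
SUB R7, 1 → R7=13-1=12
CMP R7, 6  (cmp 12,6)
JGT L0: taken
XOR R5, 1 → R5=19^1=18
LOAD R5, [R0] → R5=M[104]=12
OR R5, 18 → R5=12|18=30
ADD R0, 4 → R0=104+4=108
SUB R7, 1 → R7=12-1=11
CMP R7, 6  (cmp 11,6)
JGT L0: taken
XOR R5, 1 → R5=30^1=31
LOAD R5, [R0] → R5=M[108]=3
OR R5, 18 → R5=3|18=19
ADD R0, 4 → R0=108+4=112
SUB R7, 1 → R7=11-1=10
CMP R7, 6  (cmp 10,6)
JGT L0: taken
XOR R5, 1 → R5=19^1=18
LOAD R5, [R0] → R5=M[112]=24
OR R5, 18 → R5=24|18=26
ADD R0, 4 → R0=112+4=116
SUB R7, 1 → R7=10-1=9
CMP R7, 6  (cmp 9,6)
JGT L0: taken
XOR R5, 1 → R5=26^1=27
After step 32: R7 = 9.

9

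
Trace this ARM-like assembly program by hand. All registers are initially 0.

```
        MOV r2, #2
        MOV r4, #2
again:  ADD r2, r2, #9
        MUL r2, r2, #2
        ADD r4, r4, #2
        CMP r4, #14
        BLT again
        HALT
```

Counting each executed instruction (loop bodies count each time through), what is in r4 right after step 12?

6

after MOV r2, #2: r2=2
after MOV r4, #2: r4=2
after ADD r2, r2, #9: r2=2+9=11
after MUL r2, r2, #2: r2=11*2=22
after ADD r4, r4, #2: r4=2+2=4
CMP r4, #14  (cmp 4,14)
BLT again: taken
after ADD r2, r2, #9: r2=22+9=31
after MUL r2, r2, #2: r2=31*2=62
after ADD r4, r4, #2: r4=4+2=6
CMP r4, #14  (cmp 6,14)
BLT again: taken
After step 12: r4 = 6.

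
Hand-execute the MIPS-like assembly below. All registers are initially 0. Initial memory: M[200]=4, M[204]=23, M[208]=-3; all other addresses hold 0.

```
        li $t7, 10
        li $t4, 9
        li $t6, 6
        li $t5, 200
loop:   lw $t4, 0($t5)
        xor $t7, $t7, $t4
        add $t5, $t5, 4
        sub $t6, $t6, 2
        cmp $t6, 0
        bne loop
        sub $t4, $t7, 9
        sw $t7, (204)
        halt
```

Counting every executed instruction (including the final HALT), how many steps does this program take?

25

after li $t7, 10: $t7=10
after li $t4, 9: $t4=9
after li $t6, 6: $t6=6
after li $t5, 200: $t5=200
after lw $t4, 0($t5): $t4=M[200]=4
after xor $t7, $t7, $t4: $t7=10^4=14
after add $t5, $t5, 4: $t5=200+4=204
after sub $t6, $t6, 2: $t6=6-2=4
cmp $t6, 0  (cmp 4,0)
bne loop: taken
after lw $t4, 0($t5): $t4=M[204]=23
after xor $t7, $t7, $t4: $t7=14^23=25
after add $t5, $t5, 4: $t5=204+4=208
after sub $t6, $t6, 2: $t6=4-2=2
cmp $t6, 0  (cmp 2,0)
bne loop: taken
after lw $t4, 0($t5): $t4=M[208]=-3
after xor $t7, $t7, $t4: $t7=25^(-3)=-28
after add $t5, $t5, 4: $t5=208+4=212
after sub $t6, $t6, 2: $t6=2-2=0
cmp $t6, 0  (cmp 0,0)
bne loop: not taken
after sub $t4, $t7, 9: $t4=(-28)-9=-37
sw $t7, (204) → M[204]=-28
halt.
Total executed instructions: 25.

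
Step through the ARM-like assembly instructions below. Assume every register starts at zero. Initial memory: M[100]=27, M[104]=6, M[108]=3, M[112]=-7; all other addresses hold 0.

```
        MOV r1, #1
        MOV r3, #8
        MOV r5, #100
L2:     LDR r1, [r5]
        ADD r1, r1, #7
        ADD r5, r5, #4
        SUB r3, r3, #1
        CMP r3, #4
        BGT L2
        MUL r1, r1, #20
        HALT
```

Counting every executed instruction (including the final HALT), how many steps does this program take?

r1=1
r3=8
r5=100
r1=M[100]=27
r1=27+7=34
r5=100+4=104
r3=8-1=7
CMP r3, #4  (cmp 7,4)
BGT L2: taken
r1=M[104]=6
r1=6+7=13
r5=104+4=108
r3=7-1=6
CMP r3, #4  (cmp 6,4)
BGT L2: taken
r1=M[108]=3
r1=3+7=10
r5=108+4=112
r3=6-1=5
CMP r3, #4  (cmp 5,4)
BGT L2: taken
r1=M[112]=-7
r1=(-7)+7=0
r5=112+4=116
r3=5-1=4
CMP r3, #4  (cmp 4,4)
BGT L2: not taken
r1=0*20=0
halt.
Total executed instructions: 29.

29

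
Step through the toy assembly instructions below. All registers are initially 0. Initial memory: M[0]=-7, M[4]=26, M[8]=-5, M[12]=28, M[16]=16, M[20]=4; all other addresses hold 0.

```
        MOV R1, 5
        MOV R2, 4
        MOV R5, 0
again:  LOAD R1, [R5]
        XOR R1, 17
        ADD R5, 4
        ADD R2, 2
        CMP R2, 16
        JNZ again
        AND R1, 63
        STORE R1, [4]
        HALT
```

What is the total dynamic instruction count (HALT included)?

R1=5
R2=4
R5=0
R1=M[0]=-7
R1=(-7)^17=-24
R5=0+4=4
R2=4+2=6
CMP R2, 16  (cmp 6,16)
JNZ again: taken
R1=M[4]=26
R1=26^17=11
R5=4+4=8
R2=6+2=8
CMP R2, 16  (cmp 8,16)
JNZ again: taken
R1=M[8]=-5
R1=(-5)^17=-22
R5=8+4=12
R2=8+2=10
CMP R2, 16  (cmp 10,16)
JNZ again: taken
R1=M[12]=28
R1=28^17=13
R5=12+4=16
R2=10+2=12
CMP R2, 16  (cmp 12,16)
JNZ again: taken
R1=M[16]=16
R1=16^17=1
R5=16+4=20
R2=12+2=14
CMP R2, 16  (cmp 14,16)
JNZ again: taken
R1=M[20]=4
R1=4^17=21
R5=20+4=24
R2=14+2=16
CMP R2, 16  (cmp 16,16)
JNZ again: not taken
R1=21&63=21
STORE R1, [4] → M[4]=21
halt.
Total executed instructions: 42.

42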